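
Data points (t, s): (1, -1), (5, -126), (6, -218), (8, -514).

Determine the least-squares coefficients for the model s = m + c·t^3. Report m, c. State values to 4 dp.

Compute the Gram sums: Σ1 = 4, Σt^3 = 854, Σt^3·t^3 = 324426.
Moment sums: Σs = -859, Σt^3·s = -326007.
Determinant 4·324426 − 854² = 568388.
m = ((-859)·324426 − 854·(-326007))/568388 = -67989/142097; c = (4·(-326007) − 854·(-859))/568388 = -285221/284194.

m = -0.4785, c = -1.0036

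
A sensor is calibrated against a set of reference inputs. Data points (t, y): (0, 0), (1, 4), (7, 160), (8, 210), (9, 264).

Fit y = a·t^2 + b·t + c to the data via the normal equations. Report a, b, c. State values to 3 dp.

a = 3.215, b = 0.413, c = 0.154

From the data, Σt^2·t^2 = 13059, Σt^2·t = 1585, Σt^2 = 195, Σt·t = 195, Σt = 25, Σ1 = 5.
Right-hand side: Σt^2·y = 42668, Σt·y = 5180, Σy = 638.
Inverting the 3×3 Gram matrix, [a, b, c]ᵀ = [389/121, 50/121, 93/605]ᵀ.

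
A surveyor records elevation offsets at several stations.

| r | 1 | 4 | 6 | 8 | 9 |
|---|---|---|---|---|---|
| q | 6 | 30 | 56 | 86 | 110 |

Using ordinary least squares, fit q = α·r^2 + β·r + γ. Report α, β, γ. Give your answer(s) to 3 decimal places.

Compute the Gram sums: Σr^2·r^2 = 12210, Σr^2·r = 1522, Σr^2 = 198, Σr·r = 198, Σr = 28, Σ1 = 5.
For Xᵀq: Σr^2·q = 16916, Σr·q = 2140, Σq = 288.
Row-reducing yields α = 2882/2899, β = 8192/2899, γ = 6980/2899.

α = 0.994, β = 2.826, γ = 2.408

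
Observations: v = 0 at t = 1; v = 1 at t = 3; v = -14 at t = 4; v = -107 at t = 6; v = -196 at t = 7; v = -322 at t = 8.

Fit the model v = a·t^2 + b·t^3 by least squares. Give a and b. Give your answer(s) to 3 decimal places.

a = 3.220, b = -1.031

Normal-equation sums: Σt^2·t^2 = 8131, Σt^2·t^3 = 58619, Σt^3·t^3 = 431275.
Moment sums: Σt^2·v = -34279, Σt^3·v = -256073.
Normal equations: [[8131, 58619]; [58619, 431275]]·[a, b]ᵀ = [-34279, -256073]ᵀ.
Eliminating b: 431275·(row 1) − 58619·(row 2) gives 70509864·a = 431275·(-34279) − 58619·(-256073) = 227067462, so a = 37844577/11751644.
Then b = ((-256073) − 58619·(37844577/11751644))/431275 = -12121477/11751644.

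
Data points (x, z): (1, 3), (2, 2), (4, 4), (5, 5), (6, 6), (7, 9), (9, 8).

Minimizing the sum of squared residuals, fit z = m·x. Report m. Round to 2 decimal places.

m = 1.03

Entries of AᵀA: Σx·x = 212.
Moment sums: Σx·z = 219.
Hence m = 219 / 212 ≈ 1.03302.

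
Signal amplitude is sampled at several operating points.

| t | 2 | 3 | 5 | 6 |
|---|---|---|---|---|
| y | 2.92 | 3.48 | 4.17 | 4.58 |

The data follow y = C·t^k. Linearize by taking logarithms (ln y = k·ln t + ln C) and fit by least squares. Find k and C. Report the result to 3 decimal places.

k = 0.399, C = 2.223

Linearized form: ln y = k·ln t + ln C. From the 4 transformed points,
XᵀX = [[7.4881, 5.1930]; [5.1930, 4]], rhs = [7.1374, 5.2682]ᵀ  (here Σln t = 5.1930, Σ(ln t)² = 7.4881, Σln y = 5.2682, Σln t·ln y = 7.1374).
Δ = 7.4881·4 − (5.1930)² = 2.9856; k = (7.1374·4 − 5.1930·5.2682)/2.9856 = 0.39926, ln C = (7.4881·5.2682 − 5.1930·7.1374)/2.9856 = 0.79872, so C = exp(0.79872) = 2.22269.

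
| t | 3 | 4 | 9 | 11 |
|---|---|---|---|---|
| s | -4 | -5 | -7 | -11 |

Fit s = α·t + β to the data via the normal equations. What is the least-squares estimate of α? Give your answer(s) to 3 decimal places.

From the data, Σt·t = 227, Σt = 27, Σ1 = 4.
And Σt·s = -216, Σs = -27.
So AᵀA·[α, β]ᵀ = Aᵀs: [[227, 27]; [27, 4]]·[α, β]ᵀ = [-216, -27]ᵀ.
Δ = 227·4 − 27² = 179.
α = ((-216)·4 − 27·(-27))/179 = -135/179; β = (227·(-27) − 27·(-216))/179 = -297/179.

α = -0.754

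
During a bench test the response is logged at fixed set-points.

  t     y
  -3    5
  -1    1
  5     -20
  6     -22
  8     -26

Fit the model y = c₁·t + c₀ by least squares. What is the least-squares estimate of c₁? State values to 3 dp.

From the data, Σt·t = 135, Σt = 15, Σ1 = 5.
For Mᵀy: Σt·y = -456, Σy = -62.
Normal equations: [[135, 15]; [15, 5]]·[c₁, c₀]ᵀ = [-456, -62]ᵀ.
det = 135·5 − 15² = 450.
c₁ = ((-456)·5 − 15·(-62))/450 = -3; c₀ = (135·(-62) − 15·(-456))/450 = -17/5.

c₁ = -3.000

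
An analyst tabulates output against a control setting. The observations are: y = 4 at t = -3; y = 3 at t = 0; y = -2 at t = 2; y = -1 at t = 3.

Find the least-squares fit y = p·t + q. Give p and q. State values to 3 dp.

p = -1.000, q = 1.500

Forming AᵀA = [[22, 2]; [2, 4]] and Aᵀy = [-19, 4]ᵀ gives AᵀA·[p, q]ᵀ = Aᵀy.
Eliminating q: 4·(row 1) − 2·(row 2) gives 84·p = 4·(-19) − 2·4 = -84, so p = -1.
Then q = (4 − 2·(-1))/4 = 3/2.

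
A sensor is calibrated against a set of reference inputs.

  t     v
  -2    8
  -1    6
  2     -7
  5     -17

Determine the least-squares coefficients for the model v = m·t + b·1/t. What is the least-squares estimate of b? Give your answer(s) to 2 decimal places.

Setting ∂/∂m … = 0 gives: 34·m + 4·b = -121;  4·m + (77/50)·b = -169/10.
(Σt·t = 34, Σt·1/t = 4, Σ1/t·1/t = 77/50, Σt·v = -121, Σ1/t·v = -169/10.)
Eliminating b: (77/50)·(row 1) − 4·(row 2) gives (909/25)·m = (77/50)·(-121) − 4·(-169/10) = -5937/50, so m = -1979/606.
Then b = ((-169/10) − 4·(-1979/606))/(77/50) = -755/303.

b = -2.49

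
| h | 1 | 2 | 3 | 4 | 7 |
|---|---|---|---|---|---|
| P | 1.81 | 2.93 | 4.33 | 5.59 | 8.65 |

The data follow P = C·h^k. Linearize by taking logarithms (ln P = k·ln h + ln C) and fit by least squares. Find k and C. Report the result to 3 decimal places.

k = 0.817, C = 1.759

Linearized form: ln P = k·ln h + ln C. From the 5 transformed points,
Σln h = 5.1240, Σ(ln h)² = 7.3958, Σln P = 7.0124, Σln h·ln P = 8.9394.
Equations: 7.3958·k + 5.1240·ln C = 8.9394;  5.1240·k + 5·ln C = 7.0124.
Solving (det = 10.7239): k = 0.81740, ln C = 0.56483, so C = exp(0.56483) = 1.75914.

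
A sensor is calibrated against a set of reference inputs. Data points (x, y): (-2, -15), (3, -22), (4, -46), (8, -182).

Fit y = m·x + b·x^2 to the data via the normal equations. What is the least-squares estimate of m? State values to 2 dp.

m = 1.10

From the data, Σx·x = 93, Σx·x^2 = 595, Σx^2·x^2 = 4449.
Right-hand side: Σx·y = -1676, Σx^2·y = -12642.
Normal equations: [[93, 595]; [595, 4449]]·[m, b]ᵀ = [-1676, -12642]ᵀ.
Δ = 93·4449 − 595² = 59732.
m = ((-1676)·4449 − 595·(-12642))/59732 = 32733/29866; b = (93·(-12642) − 595·(-1676))/59732 = -89243/29866.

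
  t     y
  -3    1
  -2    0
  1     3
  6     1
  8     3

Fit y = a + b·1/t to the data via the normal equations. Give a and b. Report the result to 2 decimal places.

The normal equations are: 5·a + (11/24)·b = 8;  (11/24)·a + (809/576)·b = 77/24.
(Σ1 = 5, Σ1/t = 11/24, Σ1/t·1/t = 809/576, Σy = 8, Σ1/t·y = 77/24.)
Δ = 5·(809/576) − (11/24)² = 109/16.
a = (8·(809/576) − (11/24)·(77/24))/(109/16) = 625/436; b = (5·(77/24) − (11/24)·8)/(109/16) = 198/109.

a = 1.43, b = 1.82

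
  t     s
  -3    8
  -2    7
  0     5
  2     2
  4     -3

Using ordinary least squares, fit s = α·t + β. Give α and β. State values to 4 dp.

α = -1.5183, β = 4.1037

The normal equations are: 33·α + 1·β = -46;  1·α + 5·β = 19.
det = 33·5 − 1² = 164.
α = ((-46)·5 − 1·19)/164 = -249/164; β = (33·19 − 1·(-46))/164 = 673/164.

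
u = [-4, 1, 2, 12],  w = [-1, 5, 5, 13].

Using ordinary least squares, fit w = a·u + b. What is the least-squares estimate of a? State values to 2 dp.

Forming XᵀX = [[165, 11]; [11, 4]] and Xᵀw = [175, 22]ᵀ gives XᵀX·[a, b]ᵀ = Xᵀw.
Δ = 165·4 − 11² = 539.
a = (175·4 − 11·22)/539 = 458/539; b = (165·22 − 11·175)/539 = 155/49.

a = 0.85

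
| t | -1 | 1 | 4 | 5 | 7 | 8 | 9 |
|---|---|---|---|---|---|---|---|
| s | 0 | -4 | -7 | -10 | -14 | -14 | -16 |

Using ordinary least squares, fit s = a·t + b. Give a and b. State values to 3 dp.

a = -1.591, b = -1.784

Normal-equation sums: Σt·t = 237, Σt = 33, Σ1 = 7.
For Xᵀs: Σt·s = -436, Σs = -65.
XᵀX·[a, b]ᵀ = Xᵀs becomes [[237, 33]; [33, 7]]·[a, b]ᵀ = [-436, -65]ᵀ.
det = 237·7 − 33² = 570.
a = ((-436)·7 − 33·(-65))/570 = -907/570; b = (237·(-65) − 33·(-436))/570 = -339/190.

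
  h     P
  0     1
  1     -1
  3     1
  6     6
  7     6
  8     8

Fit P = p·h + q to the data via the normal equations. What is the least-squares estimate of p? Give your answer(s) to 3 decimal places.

The normal system AᵀA·[p, q]ᵀ = AᵀP is [[159, 25]; [25, 6]]·[p, q]ᵀ = [144, 21]ᵀ.
Determinant 159·6 − 25² = 329.
p = (144·6 − 25·21)/329 = 339/329; q = (159·21 − 25·144)/329 = -261/329.

p = 1.030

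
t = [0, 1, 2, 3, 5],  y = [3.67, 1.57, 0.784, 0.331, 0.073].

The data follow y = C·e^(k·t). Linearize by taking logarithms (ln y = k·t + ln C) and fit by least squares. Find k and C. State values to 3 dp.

Taking logs, ln y = k·t + ln C, so regress ln y on t.
AᵀA = [[39.0000, 11.0000]; [11.0000, 5]], rhs = [-16.4390, -2.2150]ᵀ  (here Σt = 11.0000, Σ(t)² = 39.0000, Σln y = -2.2150, Σt·ln y = -16.4390).
Slope k = (n·Σt·ln y − Σt·Σln y)/(n·Σ(t)² − (Σt)²) = (5·-16.4390 − 11.0000·-2.2150)/74.0000 = -0.78149; ln C = (Σln y − k·Σt)/n = 1.27627, so C = exp(1.27627) = 3.58323.

k = -0.781, C = 3.583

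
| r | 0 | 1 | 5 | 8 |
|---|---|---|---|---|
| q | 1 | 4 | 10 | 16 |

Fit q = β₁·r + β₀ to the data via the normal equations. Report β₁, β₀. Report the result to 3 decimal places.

Normal-equation sums: Σr·r = 90, Σr = 14, Σ1 = 4.
Moment sums: Σr·q = 182, Σq = 31.
Δ = 90·4 − 14² = 164.
β₁ = (182·4 − 14·31)/164 = 147/82; β₀ = (90·31 − 14·182)/164 = 121/82.

β₁ = 1.793, β₀ = 1.476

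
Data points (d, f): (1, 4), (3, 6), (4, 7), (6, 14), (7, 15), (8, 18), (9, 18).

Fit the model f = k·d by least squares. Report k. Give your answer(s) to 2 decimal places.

k = 2.13

AᵀA·[k]ᵀ = Aᵀf reads: 256·k = 545.
k = 545/256 = 2.12891.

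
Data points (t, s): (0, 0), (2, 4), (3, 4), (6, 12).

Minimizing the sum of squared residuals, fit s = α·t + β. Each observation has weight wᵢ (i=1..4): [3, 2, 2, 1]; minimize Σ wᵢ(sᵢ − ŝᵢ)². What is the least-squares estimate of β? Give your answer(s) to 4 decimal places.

From the data, Σwᵢ·t·t = 62, Σwᵢ·t = 16, Σwᵢ·1 = 8.
Moment sums: Σwᵢ·t·s = 112, Σwᵢ·s = 28.
Normal equations: [[62, 16]; [16, 8]]·[α, β]ᵀ = [112, 28]ᵀ.
Determinant 62·8 − 16² = 240.
α = (112·8 − 16·28)/240 = 28/15; β = (62·28 − 16·112)/240 = -7/30.

β = -0.2333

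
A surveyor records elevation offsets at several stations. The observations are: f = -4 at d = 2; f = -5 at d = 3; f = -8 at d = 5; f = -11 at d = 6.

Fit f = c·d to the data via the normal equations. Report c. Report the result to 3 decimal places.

c = -1.743

From the data, Σd·d = 74.
And Σd·f = -129.
c = (-129)/74 = -1.74324.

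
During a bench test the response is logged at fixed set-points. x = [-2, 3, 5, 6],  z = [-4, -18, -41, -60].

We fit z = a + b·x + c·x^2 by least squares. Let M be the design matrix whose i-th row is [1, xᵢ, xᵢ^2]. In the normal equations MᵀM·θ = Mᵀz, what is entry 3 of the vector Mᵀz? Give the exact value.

-3363

Entry 3 ↔ basis x^2, so (Mᵀz)_{3} = Σᵢ (x^2)·zᵢ = (4)·(-4) + (9)·(-18) + (25)·(-41) + (36)·(-60) = -3363.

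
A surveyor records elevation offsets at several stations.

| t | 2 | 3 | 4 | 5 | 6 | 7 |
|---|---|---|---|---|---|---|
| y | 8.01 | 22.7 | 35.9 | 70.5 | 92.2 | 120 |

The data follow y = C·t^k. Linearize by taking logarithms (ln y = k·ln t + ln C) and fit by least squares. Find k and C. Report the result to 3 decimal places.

Let Y = ln y. Fitting Y = k·ln t + ln C by least squares:
XᵀX = [[13.1965, 8.5252]; [8.5252, 6]], rhs = [34.1075, 22.3509]ᵀ  (here Σln t = 8.5252, Σ(ln t)² = 13.1965, Σln y = 22.3509, Σln t·ln y = 34.1075).
Slope k = (n·Σln t·ln y − Σln t·Σln y)/(n·Σ(ln t)² − (Σln t)²) = (6·34.1075 − 8.5252·22.3509)/6.5005 = 2.16910; ln C = (Σln y − k·Σln t)/n = 0.64315, so C = exp(0.64315) = 1.90247.

k = 2.169, C = 1.902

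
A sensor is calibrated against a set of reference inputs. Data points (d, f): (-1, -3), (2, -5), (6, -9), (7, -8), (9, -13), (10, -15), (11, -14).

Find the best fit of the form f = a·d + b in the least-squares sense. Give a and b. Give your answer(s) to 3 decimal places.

a = -1.012, b = -3.208

Entries of MᵀM: Σd·d = 392, Σd = 44, Σ1 = 7.
And Σd·f = -538, Σf = -67.
So MᵀM·[a, b]ᵀ = Mᵀf: [[392, 44]; [44, 7]]·[a, b]ᵀ = [-538, -67]ᵀ.
Determinant 392·7 − 44² = 808.
a = ((-538)·7 − 44·(-67))/808 = -409/404; b = (392·(-67) − 44·(-538))/808 = -324/101.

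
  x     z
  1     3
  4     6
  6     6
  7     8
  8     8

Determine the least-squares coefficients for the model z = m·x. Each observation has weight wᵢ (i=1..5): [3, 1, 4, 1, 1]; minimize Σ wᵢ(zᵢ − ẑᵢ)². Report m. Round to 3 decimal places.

m = 1.076

The normal system AᵀWA·[m]ᵀ = AᵀWz is [[276]]·[m]ᵀ = [297]ᵀ.
Hence m = 297 / 276 ≈ 1.07609.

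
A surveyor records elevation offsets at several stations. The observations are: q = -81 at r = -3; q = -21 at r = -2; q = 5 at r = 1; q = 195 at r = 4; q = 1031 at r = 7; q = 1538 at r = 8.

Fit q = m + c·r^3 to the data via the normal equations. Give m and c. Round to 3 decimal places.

m = 1.936, c = 3.000

With design matrix M, MᵀM = [[6, 885]; [885, 384683]] and Mᵀq = [2667, 1155929]ᵀ.
Determinant 6·384683 − 885² = 1524873.
m = (2667·384683 − 885·1155929)/1524873 = 984132/508291; c = (6·1155929 − 885·2667)/1524873 = 1525093/508291.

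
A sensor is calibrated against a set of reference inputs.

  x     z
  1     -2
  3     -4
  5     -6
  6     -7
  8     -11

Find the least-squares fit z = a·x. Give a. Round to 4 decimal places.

Sums needed: Σx·x = 135.
And Σx·z = -174.
Normal equations: [[135]]·[a]ᵀ = [-174]ᵀ.
Hence a = -174 / 135 ≈ -1.28889.

a = -1.2889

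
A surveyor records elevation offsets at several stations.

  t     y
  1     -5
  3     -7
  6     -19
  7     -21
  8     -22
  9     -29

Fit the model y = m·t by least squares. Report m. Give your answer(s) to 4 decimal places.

Entries of XᵀX: Σt·t = 240.
Moment sums: Σt·y = -724.
Hence m = -724 / 240 ≈ -3.01667.

m = -3.0167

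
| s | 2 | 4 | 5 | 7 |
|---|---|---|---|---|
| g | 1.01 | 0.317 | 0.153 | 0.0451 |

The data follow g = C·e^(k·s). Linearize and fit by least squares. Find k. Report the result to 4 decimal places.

k = -0.6259

With ln gᵢ as the transformed response and sᵢ as the regressor:
Σs = 18.0000, Σ(s)² = 94.0000, Σln g = -6.1151, Σs·ln g = -35.6542.
Equations: 94.0000·k + 18.0000·ln C = -35.6542;  18.0000·k + 4·ln C = -6.1151.
Solving (det = 52.0000): k = -0.62587, ln C = 1.28763.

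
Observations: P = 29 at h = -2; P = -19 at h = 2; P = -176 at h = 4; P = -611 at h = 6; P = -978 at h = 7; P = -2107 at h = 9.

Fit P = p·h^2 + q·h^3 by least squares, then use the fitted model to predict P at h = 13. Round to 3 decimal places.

P̂ = -6434.061

Normal-equation sums: Σh^2·h^2 = 10546, Σh^2·h^3 = 84656, Σh^3·h^3 = 699970.
And Σh^2·P = -243361, Σh^3·P = -2015081.
MᵀM·[p, q]ᵀ = MᵀP becomes [[10546, 84656]; [84656, 699970]]·[p, q]ᵀ = [-243361, -2015081]ᵀ.
Eliminating q: 699970·(row 1) − 84656·(row 2) gives 215245284·p = 699970·(-243361) − 84656·(-2015081) = 243297966, so p = 40549661/35874214.
Then q = ((-2015081) − 84656·(40549661/35874214))/699970 = -108179235/35874214.
At h = 13: P̂ = (40549661/35874214)·(169) + (-108179235/35874214)·(2197) = -115408443293/17937107.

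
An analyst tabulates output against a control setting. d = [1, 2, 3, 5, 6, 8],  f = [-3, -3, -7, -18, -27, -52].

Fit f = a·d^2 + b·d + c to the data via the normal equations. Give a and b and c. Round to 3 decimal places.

a = -1.064, b = 2.587, c = -4.455

The normal system MᵀM·[a, b, c]ᵀ = Mᵀf is [[6115, 889, 139]; [889, 139, 25]; [139, 25, 6]]·[a, b, c]ᵀ = [-4828, -698, -110]ᵀ.
Inverting the 3×3 Gram matrix, [a, b, c]ᵀ = [-281/264, 683/264, -49/11]ᵀ.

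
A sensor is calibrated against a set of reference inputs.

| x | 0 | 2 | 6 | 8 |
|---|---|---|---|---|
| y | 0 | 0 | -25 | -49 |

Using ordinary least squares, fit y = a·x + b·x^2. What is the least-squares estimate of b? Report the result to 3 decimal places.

The normal equations are: 104·a + 736·b = -542;  736·a + 5408·b = -4036.
(Σx·x = 104, Σx·x^2 = 736, Σx^2·x^2 = 5408, Σx·y = -542, Σx^2·y = -4036.)
Eliminating b: 5408·(row 1) − 736·(row 2) gives 20736·a = 5408·(-542) − 736·(-4036) = 39360, so a = 205/108.
Then b = ((-4036) − 736·(205/108))/5408 = -217/216.

b = -1.005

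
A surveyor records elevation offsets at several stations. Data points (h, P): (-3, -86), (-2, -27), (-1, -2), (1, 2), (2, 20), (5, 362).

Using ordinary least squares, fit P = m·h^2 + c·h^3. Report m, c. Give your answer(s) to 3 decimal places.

Entries of MᵀM: Σh^2·h^2 = 740, Σh^2·h^3 = 2882, Σh^3·h^3 = 16484.
Right-hand side: Σh^2·P = 8248, Σh^3·P = 47952.
Eliminating c: 16484·(row 1) − 2882·(row 2) gives 3892236·m = 16484·8248 − 2882·47952 = -2237632, so m = -559408/973059.
Then c = (47952 − 2882·(-559408/973059))/16484 = 2928436/973059.

m = -0.575, c = 3.010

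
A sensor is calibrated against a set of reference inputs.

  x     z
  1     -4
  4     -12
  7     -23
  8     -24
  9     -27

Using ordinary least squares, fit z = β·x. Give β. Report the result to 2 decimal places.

Entries of AᵀA: Σx·x = 211.
Moment sums: Σx·z = -648.
Normal equations: [[211]]·[β]ᵀ = [-648]ᵀ.
β = (-648)/211 = -3.07109.

β = -3.07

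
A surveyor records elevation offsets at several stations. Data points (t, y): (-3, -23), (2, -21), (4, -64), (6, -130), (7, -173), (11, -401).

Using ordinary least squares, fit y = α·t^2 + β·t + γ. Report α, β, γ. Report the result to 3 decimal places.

α = -3.024, β = -2.847, γ = -4.068

The normal system AᵀA·[α, β, γ]ᵀ = Aᵀy is [[18691, 1935, 235]; [1935, 235, 27]; [235, 27, 6]]·[α, β, γ]ᵀ = [-62993, -6631, -812]ᵀ.
Inverting the 3×3 Gram matrix, [α, β, γ]ᵀ = [-2783129/920248, -2620111/920248, -935961/230062]ᵀ.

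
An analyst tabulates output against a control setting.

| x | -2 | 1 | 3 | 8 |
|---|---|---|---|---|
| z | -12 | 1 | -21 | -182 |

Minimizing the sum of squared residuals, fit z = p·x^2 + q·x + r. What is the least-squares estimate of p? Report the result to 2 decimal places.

p = -3.04

The normal system AᵀA·[p, q, r]ᵀ = Aᵀz is [[4194, 532, 78]; [532, 78, 10]; [78, 10, 4]]·[p, q, r]ᵀ = [-11884, -1494, -214]ᵀ.
Row-reducing yields p = -855/281, q = 352/281, r = 759/281.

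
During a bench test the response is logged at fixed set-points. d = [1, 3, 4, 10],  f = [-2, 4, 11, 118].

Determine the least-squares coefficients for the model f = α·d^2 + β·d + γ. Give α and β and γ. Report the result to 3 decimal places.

α = 1.493, β = -3.098, γ = -0.343

Sums needed: Σd^2·d^2 = 10338, Σd^2·d = 1092, Σd^2 = 126, Σd·d = 126, Σd = 18, Σ1 = 4.
Moment sums: Σd^2·f = 12010, Σd·f = 1234, Σf = 131.
Row-reducing yields α = 1093/732, β = -11339/3660, γ = -419/1220.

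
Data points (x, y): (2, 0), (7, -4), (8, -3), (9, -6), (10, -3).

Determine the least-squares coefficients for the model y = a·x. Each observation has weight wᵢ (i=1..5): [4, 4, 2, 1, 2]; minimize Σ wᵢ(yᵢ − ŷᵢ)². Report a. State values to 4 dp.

Sums needed: Σwᵢ·x·x = 621.
Right-hand side: Σwᵢ·x·y = -274.
MᵀWM·[a]ᵀ = MᵀWy becomes [[621]]·[a]ᵀ = [-274]ᵀ.
a = (-274)/621 = -0.441224.

a = -0.4412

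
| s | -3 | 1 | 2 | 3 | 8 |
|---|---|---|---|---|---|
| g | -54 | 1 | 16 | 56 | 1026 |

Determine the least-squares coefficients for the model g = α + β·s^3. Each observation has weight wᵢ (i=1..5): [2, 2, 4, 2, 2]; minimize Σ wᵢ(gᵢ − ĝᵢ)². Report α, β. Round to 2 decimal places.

α = 0.17, β = 2.00

Forming AᵀWA = [[12, 1058]; [1058, 527462]] and AᵀWg = [2122, 1057078]ᵀ gives AᵀWA·[α, β]ᵀ = AᵀWg.
Determinant 12·527462 − 1058² = 5210180.
α = (2122·527462 − 1058·1057078)/5210180 = 44292/260509; β = (12·1057078 − 1058·2122)/5210180 = 521993/260509.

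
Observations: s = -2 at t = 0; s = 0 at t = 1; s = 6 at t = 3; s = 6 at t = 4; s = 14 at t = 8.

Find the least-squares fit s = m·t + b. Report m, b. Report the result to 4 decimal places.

m = 1.9897, b = -1.5670

AᵀA·[m, b]ᵀ = Aᵀs reads: 90·m + 16·b = 154;  16·m + 5·b = 24.
det = 90·5 − 16² = 194.
m = (154·5 − 16·24)/194 = 193/97; b = (90·24 − 16·154)/194 = -152/97.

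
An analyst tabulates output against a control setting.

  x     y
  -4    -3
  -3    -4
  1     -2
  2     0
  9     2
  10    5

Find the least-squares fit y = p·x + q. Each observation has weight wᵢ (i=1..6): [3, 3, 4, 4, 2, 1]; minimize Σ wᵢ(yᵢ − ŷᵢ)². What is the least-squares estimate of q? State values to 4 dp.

From the data, Σwᵢ·x·x = 357, Σwᵢ·x = 19, Σwᵢ·1 = 17.
Moment sums: Σwᵢ·x·y = 150, Σwᵢ·y = -20.
MᵀWM·[p, q]ᵀ = MᵀWy becomes [[357, 19]; [19, 17]]·[p, q]ᵀ = [150, -20]ᵀ.
Eliminating q: 17·(row 1) − 19·(row 2) gives 5708·p = 17·150 − 19·(-20) = 2930, so p = 1465/2854.
Then q = ((-20) − 19·(1465/2854))/17 = -4995/2854.

q = -1.7502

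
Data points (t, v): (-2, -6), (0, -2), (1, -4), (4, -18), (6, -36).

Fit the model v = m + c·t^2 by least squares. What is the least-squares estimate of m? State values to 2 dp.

Setting ∂/∂m … = 0 gives: 5·m + 57·c = -66;  57·m + 1569·c = -1612.
(Σ1 = 5, Σt^2 = 57, Σt^2·t^2 = 1569, Σv = -66, Σt^2·v = -1612.)
Eliminating c: 1569·(row 1) − 57·(row 2) gives 4596·m = 1569·(-66) − 57·(-1612) = -11670, so m = -1945/766.
Then c = ((-1612) − 57·(-1945/766))/1569 = -2149/2298.

m = -2.54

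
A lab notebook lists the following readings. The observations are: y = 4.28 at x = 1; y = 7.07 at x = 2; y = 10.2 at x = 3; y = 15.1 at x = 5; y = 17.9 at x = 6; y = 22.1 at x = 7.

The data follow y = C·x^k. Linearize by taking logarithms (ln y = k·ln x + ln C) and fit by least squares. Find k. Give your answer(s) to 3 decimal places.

Linearized form: ln y = k·ln x + ln C. From the 6 transformed points,
AᵀA = [[11.2747, 7.1389]; [7.1389, 6]], rhs = [19.4688, 14.4273]ᵀ  (here Σln x = 7.1389, Σ(ln x)² = 11.2747, Σln y = 14.4273, Σln x·ln y = 19.4688).
Slope k = (n·Σln x·ln y − Σln x·Σln y)/(n·Σ(ln x)² − (Σln x)²) = (6·19.4688 − 7.1389·14.4273)/16.6845 = 0.82822; ln C = (Σln y − k·Σln x)/n = 1.41912.

k = 0.828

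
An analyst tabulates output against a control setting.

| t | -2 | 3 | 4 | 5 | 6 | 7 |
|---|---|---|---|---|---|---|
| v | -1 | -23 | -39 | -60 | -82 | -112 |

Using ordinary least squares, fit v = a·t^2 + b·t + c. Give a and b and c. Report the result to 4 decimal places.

The normal system XᵀX·[a, b, c]ᵀ = Xᵀv is [[4675, 767, 139]; [767, 139, 23]; [139, 23, 6]]·[a, b, c]ᵀ = [-10775, -1799, -317]ᵀ.
Row-reducing yields a = -11311/5736, b = -68873/28680, c = 2456/1195.

a = -1.9719, b = -2.4014, c = 2.0552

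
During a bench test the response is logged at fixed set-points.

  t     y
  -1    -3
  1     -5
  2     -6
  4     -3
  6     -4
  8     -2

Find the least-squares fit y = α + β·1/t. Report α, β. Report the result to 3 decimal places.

Compute the Gram sums: Σ1 = 6, Σ1/t = 25/24, Σ1/t·1/t = 1357/576.
For Mᵀy: Σy = -23, Σ1/t·y = -20/3.
Normal equations: [[6, 25/24]; [25/24, 1357/576]]·[α, β]ᵀ = [-23, -20/3]ᵀ.
Eliminating β: (1357/576)·(row 1) − (25/24)·(row 2) gives (7517/576)·α = (1357/576)·(-23) − (25/24)·(-20/3) = -27211/576, so α = -27211/7517.
Then β = ((-20/3) − (25/24)·(-27211/7517))/(1357/576) = -9240/7517.

α = -3.620, β = -1.229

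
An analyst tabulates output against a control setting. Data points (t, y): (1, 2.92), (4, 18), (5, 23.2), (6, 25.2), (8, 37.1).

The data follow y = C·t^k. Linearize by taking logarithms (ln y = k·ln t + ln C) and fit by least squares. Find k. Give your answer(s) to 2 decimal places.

k = 1.23

Taking logs, ln y = k·ln t + ln C, so regress ln y on ln t.
AᵀA = [[12.0466, 6.8669]; [6.8669, 5]], rhs = [22.3633, 13.9466]ᵀ  (here Σln t = 6.8669, Σ(ln t)² = 12.0466, Σln y = 13.9466, Σln t·ln y = 22.3633).
Δ = 12.0466·5 − (6.8669)² = 13.0781; k = (22.3633·5 − 6.8669·13.9466)/13.0781 = 1.22694, ln C = (12.0466·13.9466 − 6.8669·22.3633)/13.0781 = 1.10425.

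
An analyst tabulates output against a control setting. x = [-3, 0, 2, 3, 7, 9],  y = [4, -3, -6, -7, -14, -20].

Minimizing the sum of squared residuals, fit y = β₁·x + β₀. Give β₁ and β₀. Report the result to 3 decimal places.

β₁ = -1.888, β₀ = -2.003

The normal system MᵀM·[β₁, β₀]ᵀ = Mᵀy is [[152, 18]; [18, 6]]·[β₁, β₀]ᵀ = [-323, -46]ᵀ.
Determinant 152·6 − 18² = 588.
β₁ = ((-323)·6 − 18·(-46))/588 = -185/98; β₀ = (152·(-46) − 18·(-323))/588 = -589/294.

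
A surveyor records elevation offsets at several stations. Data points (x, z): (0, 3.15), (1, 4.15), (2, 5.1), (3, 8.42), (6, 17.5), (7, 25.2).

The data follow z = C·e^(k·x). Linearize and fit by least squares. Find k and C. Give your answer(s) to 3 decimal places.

With ln zᵢ as the transformed response and xᵢ as the regressor:
Sums: Σx = 19.0000, Σ(x)² = 99.0000, Σln z = 12.4194, Σx·ln z = 50.8345.
Normal system: [[99.0000, 19.0000]; [19.0000, 6]]·[k, ln C]ᵀ = [50.8345, 12.4194]ᵀ.
Δ = 99.0000·6 − (19.0000)² = 233.0000; k = (50.8345·6 − 19.0000·12.4194)/233.0000 = 0.29630, ln C = (99.0000·12.4194 − 19.0000·50.8345)/233.0000 = 1.13161, so C = exp(1.13161) = 3.10064.

k = 0.296, C = 3.101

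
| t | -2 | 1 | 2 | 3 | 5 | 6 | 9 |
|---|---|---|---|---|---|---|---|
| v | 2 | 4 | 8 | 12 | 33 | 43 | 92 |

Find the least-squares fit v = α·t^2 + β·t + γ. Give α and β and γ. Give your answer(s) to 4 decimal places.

Compute the Gram sums: Σt^2·t^2 = 8596, Σt^2·t = 1098, Σt^2 = 160, Σt·t = 160, Σt = 24, Σ1 = 7.
For Mᵀv: Σt^2·v = 9977, Σt·v = 1303, Σv = 194.
Inverting the 3×3 Gram matrix, [α, β, γ]ᵀ = [93673/95606, 122453/95606, 44358/47803]ᵀ.

α = 0.9798, β = 1.2808, γ = 0.9279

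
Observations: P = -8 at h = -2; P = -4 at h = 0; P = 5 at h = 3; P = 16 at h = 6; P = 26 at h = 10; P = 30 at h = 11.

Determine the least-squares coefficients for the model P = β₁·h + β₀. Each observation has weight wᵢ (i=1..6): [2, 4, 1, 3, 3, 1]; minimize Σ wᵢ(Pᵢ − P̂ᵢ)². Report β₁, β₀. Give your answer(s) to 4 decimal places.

With design matrix A, AᵀWA = [[546, 58]; [58, 14]] and AᵀWP = [1445, 129]ᵀ.
Eliminating β₀: 14·(row 1) − 58·(row 2) gives 4280·β₁ = 14·1445 − 58·129 = 12748, so β₁ = 3187/1070.
Then β₀ = (129 − 58·(3187/1070))/14 = -1672/535.

β₁ = 2.9785, β₀ = -3.1252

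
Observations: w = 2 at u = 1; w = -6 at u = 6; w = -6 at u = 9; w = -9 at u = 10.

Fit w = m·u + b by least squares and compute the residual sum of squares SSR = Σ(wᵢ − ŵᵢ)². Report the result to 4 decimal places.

Entries of AᵀA: Σu·u = 218, Σu = 26, Σ1 = 4.
And Σu·w = -178, Σw = -19.
Normal equations: [[218, 26]; [26, 4]]·[m, b]ᵀ = [-178, -19]ᵀ.
Eliminating b: 4·(row 1) − 26·(row 2) gives 196·m = 4·(-178) − 26·(-19) = -218, so m = -109/98.
Then b = ((-19) − 26·(-109/98))/4 = 243/98.
Residuals: 31/49, -177/98, 75/49, -5/14; SSR = 601/98.

SSR = 6.1327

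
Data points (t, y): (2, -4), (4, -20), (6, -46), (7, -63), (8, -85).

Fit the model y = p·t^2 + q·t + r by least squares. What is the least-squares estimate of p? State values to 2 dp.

p = -1.45

From the data, Σt^2·t^2 = 8065, Σt^2·t = 1143, Σt^2 = 169, Σt·t = 169, Σt = 27, Σ1 = 5.
Moment sums: Σt^2·y = -10519, Σt·y = -1485, Σy = -218.
Normal equations: [[8065, 1143, 169]; [1143, 169, 27]; [169, 27, 5]]·[p, q, r]ᵀ = [-10519, -1485, -218]ᵀ.
Row-reducing yields p = -2721/1876, q = 2133/1876, r = -671/938.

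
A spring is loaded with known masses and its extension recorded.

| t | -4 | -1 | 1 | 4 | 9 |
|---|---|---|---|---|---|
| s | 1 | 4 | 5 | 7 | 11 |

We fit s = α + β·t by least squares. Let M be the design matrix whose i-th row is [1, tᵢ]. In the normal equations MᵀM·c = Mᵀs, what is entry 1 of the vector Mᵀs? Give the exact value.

Entry 1 ↔ basis 1, so (Mᵀs)_{1} = Σᵢ sᵢ = (1)·(1) + (1)·(4) + (1)·(5) + (1)·(7) + (1)·(11) = 28.

28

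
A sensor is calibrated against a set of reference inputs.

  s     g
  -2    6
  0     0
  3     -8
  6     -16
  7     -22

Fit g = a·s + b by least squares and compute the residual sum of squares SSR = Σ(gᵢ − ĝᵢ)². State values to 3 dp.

SSR = 5.102

AᵀA·[a, b]ᵀ = Aᵀg reads: 98·a + 14·b = -286;  14·a + 5·b = -40.
Δ = 98·5 − 14² = 294.
a = ((-286)·5 − 14·(-40))/294 = -145/49; b = (98·(-40) − 14·(-286))/294 = 2/7.
Residuals: -10/49, -2/7, 29/49, 72/49, -11/7; SSR = 250/49.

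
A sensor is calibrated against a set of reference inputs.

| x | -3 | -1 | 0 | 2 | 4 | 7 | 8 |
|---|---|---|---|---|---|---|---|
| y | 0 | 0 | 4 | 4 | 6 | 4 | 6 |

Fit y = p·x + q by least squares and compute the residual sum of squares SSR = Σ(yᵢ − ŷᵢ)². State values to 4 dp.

SSR = 13.4157

Sums needed: Σx·x = 143, Σx = 17, Σ1 = 7.
Moment sums: Σx·y = 108, Σy = 24.
Normal equations: [[143, 17]; [17, 7]]·[p, q]ᵀ = [108, 24]ᵀ.
Δ = 143·7 − 17² = 712.
p = (108·7 − 17·24)/712 = 87/178; q = (143·24 − 17·108)/712 = 399/178.
Residuals: -69/89, -156/89, 313/178, 139/178, 321/178, -148/89, -27/178; SSR = 1194/89.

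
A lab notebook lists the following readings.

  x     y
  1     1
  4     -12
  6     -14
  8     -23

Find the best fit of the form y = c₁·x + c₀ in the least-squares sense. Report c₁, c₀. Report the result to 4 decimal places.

Forming AᵀA = [[117, 19]; [19, 4]] and Aᵀy = [-315, -48]ᵀ gives AᵀA·[c₁, c₀]ᵀ = Aᵀy.
det = 117·4 − 19² = 107.
c₁ = ((-315)·4 − 19·(-48))/107 = -348/107; c₀ = (117·(-48) − 19·(-315))/107 = 369/107.

c₁ = -3.2523, c₀ = 3.4486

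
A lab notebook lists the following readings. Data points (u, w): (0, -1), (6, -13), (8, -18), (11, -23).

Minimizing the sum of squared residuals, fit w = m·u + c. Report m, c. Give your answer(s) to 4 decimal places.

With design matrix X, XᵀX = [[221, 25]; [25, 4]] and Xᵀw = [-475, -55]ᵀ.
det = 221·4 − 25² = 259.
m = ((-475)·4 − 25·(-55))/259 = -75/37; c = (221·(-55) − 25·(-475))/259 = -40/37.

m = -2.0270, c = -1.0811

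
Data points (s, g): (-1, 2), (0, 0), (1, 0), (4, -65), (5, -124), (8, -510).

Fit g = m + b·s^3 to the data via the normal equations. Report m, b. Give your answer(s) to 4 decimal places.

Setting ∂/∂m … = 0 gives: 6·m + 701·b = -697;  701·m + 281867·b = -280782.
Δ = 6·281867 − 701² = 1199801.
m = ((-697)·281867 − 701·(-280782))/1199801 = 366883/1199801; b = (6·(-280782) − 701·(-697))/1199801 = -1196095/1199801.

m = 0.3058, b = -0.9969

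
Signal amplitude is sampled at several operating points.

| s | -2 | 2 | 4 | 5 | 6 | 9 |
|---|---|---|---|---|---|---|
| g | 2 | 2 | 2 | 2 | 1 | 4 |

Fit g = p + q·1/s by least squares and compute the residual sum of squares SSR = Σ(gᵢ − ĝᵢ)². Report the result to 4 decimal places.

From the data, Σ1 = 6, Σ1/s = 131/180, Σ1/s·1/s = 20821/32400.
Right-hand side: Σg = 13, Σ1/s·g = 68/45.
Eliminating q: (20821/32400)·(row 1) − (131/180)·(row 2) gives (21553/6480)·p = (20821/32400)·13 − (131/180)·(68/45) = 78347/10800, so p = 235041/107765.
Then q = ((68/45) − (131/180)·(235041/107765))/(20821/32400) = -2556/21553.
Residuals: -25901/107765, -13121/107765, -16316/107765, -3391/21553, -17878/15395, 197439/107765; SSR = 520024/107765.

SSR = 4.8255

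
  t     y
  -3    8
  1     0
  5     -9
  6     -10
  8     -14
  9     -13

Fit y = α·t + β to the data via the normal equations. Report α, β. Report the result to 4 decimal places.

The normal equations are: 216·α + 26·β = -358;  26·α + 6·β = -38.
Δ = 216·6 − 26² = 620.
α = ((-358)·6 − 26·(-38))/620 = -58/31; β = (216·(-38) − 26·(-358))/620 = 55/31.

α = -1.8710, β = 1.7742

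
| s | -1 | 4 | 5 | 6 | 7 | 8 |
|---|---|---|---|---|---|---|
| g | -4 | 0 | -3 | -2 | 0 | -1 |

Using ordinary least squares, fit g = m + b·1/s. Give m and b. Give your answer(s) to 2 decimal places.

The normal equations are: 6·m + (-97/840)·b = -10;  (-97/840)·m + (822949/705600)·b = 353/120.
(Σ1 = 6, Σ1/s = -97/840, Σ1/s·1/s = 822949/705600, Σg = -10, Σ1/s·g = 353/120.)
Determinant 6·(822949/705600) − (-97/840)² = 985657/141120.
m = ((-10)·(822949/705600) − (-97/840)·(353/120))/(985657/141120) = -7989803/4928285; b = (6·(353/120) − (-97/840)·(-10))/(985657/141120) = 2327808/985657.

m = -1.62, b = 2.36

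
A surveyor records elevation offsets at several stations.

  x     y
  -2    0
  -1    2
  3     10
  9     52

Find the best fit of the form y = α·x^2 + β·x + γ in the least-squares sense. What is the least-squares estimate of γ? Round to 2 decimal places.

γ = 1.89

Sums needed: Σx^2·x^2 = 6659, Σx^2·x = 747, Σx^2 = 95, Σx·x = 95, Σx = 9, Σ1 = 4.
And Σx^2·y = 4304, Σx·y = 496, Σy = 64.
Normal equations: [[6659, 747, 95]; [747, 95, 9]; [95, 9, 4]]·[α, β, γ]ᵀ = [4304, 496, 64]ᵀ.
Row-reducing yields α = 408/895, β = 1304/895, γ = 1696/895.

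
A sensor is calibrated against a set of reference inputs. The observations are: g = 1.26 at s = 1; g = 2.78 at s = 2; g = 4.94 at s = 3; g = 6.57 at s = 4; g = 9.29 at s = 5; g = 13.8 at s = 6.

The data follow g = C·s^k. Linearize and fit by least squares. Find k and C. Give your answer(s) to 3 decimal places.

Let Y = ln g. Fitting Y = k·ln s + ln C by least squares:
Σln s = 6.5793, Σ(ln s)² = 9.4099, Σln g = 9.5870, Σln s·ln g = 13.3634.
Equations: 9.4099·k + 6.5793·ln C = 13.3634;  6.5793·k + 6·ln C = 9.5870.
Solving (det = 13.1729): k = 1.29850, ln C = 0.17399, so C = exp(0.17399) = 1.19004.

k = 1.298, C = 1.190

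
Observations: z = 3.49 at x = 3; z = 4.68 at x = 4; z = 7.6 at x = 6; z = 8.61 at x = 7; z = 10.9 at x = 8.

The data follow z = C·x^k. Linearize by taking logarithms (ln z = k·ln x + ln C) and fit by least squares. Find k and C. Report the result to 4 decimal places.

k = 1.1379, C = 0.9833

Linearized form: ln z = k·ln x + ln C. From the 5 transformed points,
Σln x = 8.3020, Σ(ln x)² = 14.4498, Σln z = 9.3630, Σln x·ln z = 16.3033.
Equations: 14.4498·k + 8.3020·ln C = 16.3033;  8.3020·k + 5·ln C = 9.3630.
Solving (det = 3.3255): k = 1.13794, ln C = -0.01683, so C = exp(-0.01683) = 0.98331.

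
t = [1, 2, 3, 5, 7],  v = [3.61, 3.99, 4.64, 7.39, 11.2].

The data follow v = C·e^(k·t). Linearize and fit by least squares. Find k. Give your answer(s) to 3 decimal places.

Let Y = ln v. Fitting Y = k·t + ln C by least squares:
Σt = 18.0000, Σ(t)² = 88.0000, Σln v = 8.6183, Σt·ln v = 35.5675.
Equations: 88.0000·k + 18.0000·ln C = 35.5675;  18.0000·k + 5·ln C = 8.6183.
Slope k = (n·Σt·ln v − Σt·Σln v)/(n·Σ(t)² − (Σt)²) = (5·35.5675 − 18.0000·8.6183)/116.0000 = 0.19577; ln C = (Σln v − k·Σt)/n = 1.01890.

k = 0.196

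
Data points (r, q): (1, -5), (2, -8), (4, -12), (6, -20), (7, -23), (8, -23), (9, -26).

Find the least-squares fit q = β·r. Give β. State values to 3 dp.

β = -3.060

Entries of XᵀX: Σr·r = 251.
And Σr·q = -768.
Hence β = -768 / 251 ≈ -3.05976.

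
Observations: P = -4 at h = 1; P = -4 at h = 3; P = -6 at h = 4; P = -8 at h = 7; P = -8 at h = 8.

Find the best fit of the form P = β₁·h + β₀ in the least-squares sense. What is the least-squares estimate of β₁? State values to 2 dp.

With design matrix X, XᵀX = [[139, 23]; [23, 5]] and XᵀP = [-160, -30]ᵀ.
Eliminating β₀: 5·(row 1) − 23·(row 2) gives 166·β₁ = 5·(-160) − 23·(-30) = -110, so β₁ = -55/83.
Then β₀ = ((-30) − 23·(-55/83))/5 = -245/83.

β₁ = -0.66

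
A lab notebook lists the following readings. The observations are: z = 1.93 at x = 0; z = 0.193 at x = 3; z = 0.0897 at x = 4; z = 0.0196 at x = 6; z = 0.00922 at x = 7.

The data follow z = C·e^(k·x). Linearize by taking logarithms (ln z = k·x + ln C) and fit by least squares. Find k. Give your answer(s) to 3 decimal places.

k = -0.764

With ln zᵢ as the transformed response and xᵢ as the regressor:
Over the data: Σx = 20.0000, Σ(x)² = 110.0000, Σln z = -12.0174, Σx·ln z = -70.9783.
Normal system: [[110.0000, 20.0000]; [20.0000, 5]]·[k, ln C]ᵀ = [-70.9783, -12.0174]ᵀ.
Δ = 110.0000·5 − (20.0000)² = 150.0000; k = (-70.9783·5 − 20.0000·-12.0174)/150.0000 = -0.76362, ln C = (110.0000·-12.0174 − 20.0000·-70.9783)/150.0000 = 0.65099.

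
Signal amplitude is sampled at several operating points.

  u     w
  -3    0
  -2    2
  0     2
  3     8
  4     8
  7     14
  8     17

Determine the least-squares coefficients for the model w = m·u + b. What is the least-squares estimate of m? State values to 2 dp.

Entries of XᵀX: Σu·u = 151, Σu = 17, Σ1 = 7.
And Σu·w = 286, Σw = 51.
So XᵀX·[m, b]ᵀ = Xᵀw: [[151, 17]; [17, 7]]·[m, b]ᵀ = [286, 51]ᵀ.
Determinant 151·7 − 17² = 768.
m = (286·7 − 17·51)/768 = 1135/768; b = (151·51 − 17·286)/768 = 2839/768.

m = 1.48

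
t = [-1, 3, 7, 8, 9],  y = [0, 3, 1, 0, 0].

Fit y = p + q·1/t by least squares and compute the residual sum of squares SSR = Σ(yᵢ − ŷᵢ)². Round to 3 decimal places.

SSR = 5.151

Normal-equation sums: Σ1 = 5, Σ1/t = -145/504, Σ1/t·1/t = 294529/254016.
For Xᵀy: Σy = 4, Σ1/t·y = 8/7.
XᵀX·[p, q]ᵀ = Xᵀy becomes [[5, -145/504]; [-145/504, 294529/254016]]·[p, q]ᵀ = [4, 8/7]ᵀ.
det = 5·(294529/254016) − (-145/504)² = 362905/63504.
p = (4·(294529/254016) − (-145/504)·(8/7))/(362905/63504) = 315409/362905; q = (5·(8/7) − (-145/504)·4)/(362905/63504) = 87192/72581.
Residuals: 120551/362905, 627986/362905, -14784/362905, -369904/362905, -363849/362905; SSR = 1869174/362905.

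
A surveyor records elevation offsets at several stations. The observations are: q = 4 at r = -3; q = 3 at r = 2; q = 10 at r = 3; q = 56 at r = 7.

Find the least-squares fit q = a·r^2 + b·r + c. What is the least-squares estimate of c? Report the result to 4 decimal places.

c = -2.7947

Entries of MᵀM: Σr^2·r^2 = 2579, Σr^2·r = 351, Σr^2 = 71, Σr·r = 71, Σr = 9, Σ1 = 4.
For Mᵀq: Σr^2·q = 2882, Σr·q = 416, Σq = 73.
Solving the 3×3 system (Gaussian elimination) gives a = 6471/6070, b = 1145/1214, c = -8482/3035.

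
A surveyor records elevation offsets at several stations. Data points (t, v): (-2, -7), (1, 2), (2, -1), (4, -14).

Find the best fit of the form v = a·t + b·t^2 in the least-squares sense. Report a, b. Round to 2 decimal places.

Normal-equation sums: Σt·t = 25, Σt·t^2 = 65, Σt^2·t^2 = 289.
Right-hand side: Σt·v = -42, Σt^2·v = -254.
XᵀX·[a, b]ᵀ = Xᵀv becomes [[25, 65]; [65, 289]]·[a, b]ᵀ = [-42, -254]ᵀ.
Eliminating b: 289·(row 1) − 65·(row 2) gives 3000·a = 289·(-42) − 65·(-254) = 4372, so a = 1093/750.
Then b = ((-254) − 65·(1093/750))/289 = -181/150.

a = 1.46, b = -1.21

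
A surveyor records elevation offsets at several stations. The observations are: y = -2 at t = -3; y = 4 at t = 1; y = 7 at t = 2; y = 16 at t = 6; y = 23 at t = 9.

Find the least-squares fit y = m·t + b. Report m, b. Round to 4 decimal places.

The normal system MᵀM·[m, b]ᵀ = Mᵀy is [[131, 15]; [15, 5]]·[m, b]ᵀ = [327, 48]ᵀ.
Eliminating b: 5·(row 1) − 15·(row 2) gives 430·m = 5·327 − 15·48 = 915, so m = 183/86.
Then b = (48 − 15·(183/86))/5 = 1383/430.

m = 2.1279, b = 3.2163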